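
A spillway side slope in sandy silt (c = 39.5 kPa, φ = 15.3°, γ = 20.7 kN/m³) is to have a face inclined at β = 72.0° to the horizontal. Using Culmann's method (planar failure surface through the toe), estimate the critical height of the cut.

Culmann's analysis gives the critical failure plane at α_cr = (β + φ)/2 = (72.0 + 15.3)/2 = 43.6°, and the critical height
H_c = (4c/γ) · sinβ cosφ / [1 − cos(β − φ)]
    = (4·39.5/20.7) · sin72.0°·cos15.3° / [1 − cos(56.7°)]
    = 7.633 · 0.9511·0.9646 / [1 − 0.5490]
    = 7.633 · 0.9173 / 0.4510
    = 15.53 m

H_c = 15.53 m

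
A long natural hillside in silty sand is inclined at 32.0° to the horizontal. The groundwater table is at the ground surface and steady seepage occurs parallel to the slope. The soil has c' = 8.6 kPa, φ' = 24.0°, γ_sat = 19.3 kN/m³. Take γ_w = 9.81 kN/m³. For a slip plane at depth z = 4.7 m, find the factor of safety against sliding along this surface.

With seepage parallel to the slope and the water table at the surface, the effective normal stress on the slip plane uses the buoyant unit weight γ' = γ_sat − γ_w while the driving shear stress uses γ_sat:
FS = [c' + γ' z cos²β tanφ'] / [γ_sat z sinβ cosβ]
γ' = 19.3 − 9.81 = 9.49 kN/m³
Numerator = 8.6 + 9.49·4.7·cos²32.0°·tan24.0° = 8.6 + 9.49·4.7·0.7192·0.4452 = 22.882 kPa
Denominator = 19.3·4.7·sin32.0°·cos32.0° = 19.3·4.7·0.5299·0.8480 = 40.765 kPa
FS = 22.882 / 40.765 = 0.561

FS = 0.56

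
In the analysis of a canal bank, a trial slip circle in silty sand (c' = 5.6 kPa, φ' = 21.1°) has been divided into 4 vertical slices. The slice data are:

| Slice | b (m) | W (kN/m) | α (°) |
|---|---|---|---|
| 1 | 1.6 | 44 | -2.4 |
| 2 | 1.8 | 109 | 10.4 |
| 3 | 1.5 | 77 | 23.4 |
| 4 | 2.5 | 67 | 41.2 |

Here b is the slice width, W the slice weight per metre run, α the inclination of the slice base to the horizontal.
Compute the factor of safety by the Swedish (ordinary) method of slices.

Ordinary method of slices: FS = Σ[c'·Δl_i + (W_i cosα_i)·tanφ'] / Σ W_i sinα_i, with Δl_i = b_i / cosα_i.
Slice 1: Δl = 1.6/cos(-2.4°) = 1.601 m; N'_1 = 44·cos(-2.4°) = 44.0; c'Δl = 8.97; W sinα = -1.8
Slice 2: Δl = 1.8/cos10.4° = 1.830 m; N'_2 = 109·cos10.4° = 107.2; c'Δl = 10.25; W sinα = 19.7
Slice 3: Δl = 1.5/cos23.4° = 1.634 m; N'_3 = 77·cos23.4° = 70.7; c'Δl = 9.15; W sinα = 30.6
Slice 4: Δl = 2.5/cos41.2° = 3.323 m; N'_4 = 67·cos41.2° = 50.4; c'Δl = 18.61; W sinα = 44.1
Σc'Δl = 47.0 kN/m; ΣN' = 272.2 kN/m; ΣW sinα = 92.5 kN/m
Resisting = 47.0 + 272.2·tan21.1° = 47.0 + 105.1 = 152.0 kN/m
FS = 152.0 / 92.5 = 1.643

FS = 1.64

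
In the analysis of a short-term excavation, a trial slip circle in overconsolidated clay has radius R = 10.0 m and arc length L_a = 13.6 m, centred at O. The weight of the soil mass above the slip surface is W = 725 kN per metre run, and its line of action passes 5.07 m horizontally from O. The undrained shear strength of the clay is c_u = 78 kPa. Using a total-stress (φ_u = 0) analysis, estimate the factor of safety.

Taking moments about the centre O, the resisting moment is provided by the undrained shear strength acting along the arc:
M_R = c_u·L_a·R = 78·13.60·10.0 = 10608.0 kN·m/m
M_D = W·d = 725·5.07 = 3675.8 kN·m/m
FS = M_R / M_D = 10608.0 / 3675.8 = 2.886

FS = 2.89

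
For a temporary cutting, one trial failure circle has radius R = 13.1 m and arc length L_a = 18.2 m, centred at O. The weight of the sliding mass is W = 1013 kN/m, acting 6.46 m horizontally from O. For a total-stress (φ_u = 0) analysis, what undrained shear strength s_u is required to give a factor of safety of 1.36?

s_u = 37.3 kPa

FS = s_u·L_a·R / (W·d), so s_u = FS·W·d / (L_a·R).
s_u = 1.36·1013·6.46 / (18.20·13.1) = 8899.8 / 238.42 = 37.33 kPa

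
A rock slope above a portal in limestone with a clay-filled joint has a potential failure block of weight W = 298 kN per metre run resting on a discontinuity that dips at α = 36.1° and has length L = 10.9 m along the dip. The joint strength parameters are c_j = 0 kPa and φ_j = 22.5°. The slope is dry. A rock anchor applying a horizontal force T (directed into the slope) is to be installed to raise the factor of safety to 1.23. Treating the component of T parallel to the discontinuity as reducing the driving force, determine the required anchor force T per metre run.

T = 94 kN/m

Resolving forces along and normal to the sliding plane, with the horizontal anchor force T adding T·sinα to the effective normal force and T·cosα acting up the plane against the driving force:
FS = [c_jL + (W cosα + T sinα) tanφ_j] / [W sinα − T cosα]
Without the anchor: N' = 240.8 kN/m, driving T_d = 175.6 kN/m, resisting R = 0·10.9 + 240.8·tan22.5° = 99.7 kN/m, FS = 0.57.
Setting FS = 1.23 and solving for T:
1.23·(175.6 − T cos36.1°) = 99.7 + T sin36.1°·tan22.5°
T·(sin36.1°·tan22.5° + 1.23·cos36.1°) = 1.23·175.6 − 99.7
T·(0.5892·0.4142 + 1.23·0.8080) = 216.0 − 99.7 = 116.2
T·1.2379 = 116.2
T = 93.9 kN/m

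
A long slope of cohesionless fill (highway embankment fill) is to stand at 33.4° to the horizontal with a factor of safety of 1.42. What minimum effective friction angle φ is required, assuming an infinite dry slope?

φ = 43.1°

FS = tanφ/tanβ ⇒ tanφ = FS · tanβ = 1.42 · tan33.4° = 0.9363
φ = arctan(0.9363) = 43.12°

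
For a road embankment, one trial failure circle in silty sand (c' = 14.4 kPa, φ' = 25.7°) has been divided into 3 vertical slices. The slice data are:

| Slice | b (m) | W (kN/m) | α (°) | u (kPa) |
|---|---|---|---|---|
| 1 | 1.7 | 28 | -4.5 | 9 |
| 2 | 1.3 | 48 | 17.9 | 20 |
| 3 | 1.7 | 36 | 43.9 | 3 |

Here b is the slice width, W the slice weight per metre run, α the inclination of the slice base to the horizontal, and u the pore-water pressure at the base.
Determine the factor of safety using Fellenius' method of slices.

Ordinary method of slices: FS = Σ[c'·Δl_i + (W_i cosα_i − u_i·Δl_i)·tanφ'] / Σ W_i sinα_i, with Δl_i = b_i / cosα_i.
Slice 1: Δl = 1.7/cos(-4.5°) = 1.705 m; N'_1 = 28·cos(-4.5°) − 9·1.705 = 12.6; c'Δl = 24.56; W sinα = -2.2
Slice 2: Δl = 1.3/cos17.9° = 1.366 m; N'_2 = 48·cos17.9° − 20·1.366 = 18.4; c'Δl = 19.67; W sinα = 14.8
Slice 3: Δl = 1.7/cos43.9° = 2.359 m; N'_3 = 36·cos43.9° − 3·2.359 = 18.9; c'Δl = 33.97; W sinα = 25.0
Σc'Δl = 78.2 kN/m; ΣN' = 49.8 kN/m; ΣW sinα = 37.5 kN/m
Resisting = 78.2 + 49.8·tan25.7° = 78.2 + 24.0 = 102.2 kN/m
FS = 102.2 / 37.5 = 2.723

FS = 2.72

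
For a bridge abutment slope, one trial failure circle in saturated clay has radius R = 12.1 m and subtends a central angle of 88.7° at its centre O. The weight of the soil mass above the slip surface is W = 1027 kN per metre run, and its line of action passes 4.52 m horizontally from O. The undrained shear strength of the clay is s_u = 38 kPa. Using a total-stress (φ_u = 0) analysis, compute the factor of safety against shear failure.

Taking moments about the centre O, the resisting moment is provided by the undrained shear strength acting along the arc:
Arc length L_a = R·θ = 12.1·(88.7°·π/180) = 12.1·1.5481 = 18.73 m
M_R = s_u·L_a·R = 38·18.73·12.1 = 8613.0 kN·m/m
M_D = W·d = 1027·4.52 = 4642.0 kN·m/m
FS = M_R / M_D = 8613.0 / 4642.0 = 1.855

FS = 1.86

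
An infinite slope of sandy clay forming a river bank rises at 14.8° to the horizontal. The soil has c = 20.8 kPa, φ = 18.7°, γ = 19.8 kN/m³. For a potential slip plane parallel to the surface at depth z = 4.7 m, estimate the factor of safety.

For an infinite slope with a slip plane parallel to the surface (no pore pressure): FS = [c + γz cos²β tanφ] / [γz sinβ cosβ].
γz = 19.8·4.7 = 93.06 kN/m²
Numerator = 20.8 + 93.06·cos²14.8°·tan18.7° = 20.8 + 93.06·0.9347·0.3385 = 50.244 kPa
Denominator = 93.06·sin14.8°·cos14.8° = 93.06·0.2554·0.9668 = 22.983 kPa
FS = 50.244 / 22.983 = 2.186

FS = 2.19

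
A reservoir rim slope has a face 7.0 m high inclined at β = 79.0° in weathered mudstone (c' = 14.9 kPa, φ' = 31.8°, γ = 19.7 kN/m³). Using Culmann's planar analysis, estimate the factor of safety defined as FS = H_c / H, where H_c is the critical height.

H_c = (4c'/γ) · sinβ cosφ' / [1 − cos(β − φ')]
    = (4·14.9/19.7) · sin79.0°·cos31.8° / [1 − cos47.2°]
    = 3.025 · 0.8343 / 0.3206 = 7.87 m
FS = H_c / H = 7.87 / 7.0 = 1.125

FS = 1.12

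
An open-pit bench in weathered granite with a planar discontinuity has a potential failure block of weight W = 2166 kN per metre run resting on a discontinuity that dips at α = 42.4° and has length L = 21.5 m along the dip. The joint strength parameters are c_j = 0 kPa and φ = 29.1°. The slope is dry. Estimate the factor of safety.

Resolving the block weight along and normal to the plane and applying the Mohr–Coulomb strength on the joint:
N' = W cosα = 2166·cos42.4° = 1599.5 kN/m
Driving force T = W sinα = 2166·sin42.4° = 1460.5 kN/m
Resisting force R = c_j·L + N'·tanφ = 0·21.5 + 1599.5·tan29.1° = 0.0 + 890.3 = 890.3 kN/m
FS = R / T = 890.3 / 1460.5 = 0.610

FS = 0.61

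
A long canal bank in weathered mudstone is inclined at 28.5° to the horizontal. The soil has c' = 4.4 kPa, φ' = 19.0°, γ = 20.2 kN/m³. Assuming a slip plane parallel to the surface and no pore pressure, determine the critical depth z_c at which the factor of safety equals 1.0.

z_c = 1.42 m

Setting FS = 1.00 in FS = [c' + γz cos²β tanφ'] / [γz sinβ cosβ] and solving for z:
z = c' / [γ cosβ (FS·sinβ − cosβ·tanφ')]
  = 4.4 / [20.2·cos28.5°·(1.00·sin28.5° − cos28.5°·tan19.0°)]
  = 4.4 / [20.2·0.8788·(1.00·0.4772 − 0.8788·0.3443)]
  = 4.4 / 3.0988 = 1.420 m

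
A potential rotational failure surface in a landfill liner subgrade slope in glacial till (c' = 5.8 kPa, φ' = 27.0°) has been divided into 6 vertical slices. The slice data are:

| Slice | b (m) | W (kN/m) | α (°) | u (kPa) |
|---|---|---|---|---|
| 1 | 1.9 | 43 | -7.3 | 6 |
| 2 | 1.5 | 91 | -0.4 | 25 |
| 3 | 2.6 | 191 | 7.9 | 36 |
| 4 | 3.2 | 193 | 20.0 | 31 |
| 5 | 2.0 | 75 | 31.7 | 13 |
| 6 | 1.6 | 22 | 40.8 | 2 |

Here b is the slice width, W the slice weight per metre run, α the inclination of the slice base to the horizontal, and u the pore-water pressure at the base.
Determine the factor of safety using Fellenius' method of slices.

FS = 1.67

Ordinary method of slices: FS = Σ[c'·Δl_i + (W_i cosα_i − u_i·Δl_i)·tanφ'] / Σ W_i sinα_i, with Δl_i = b_i / cosα_i.
Slice 1: Δl = 1.9/cos(-7.3°) = 1.916 m; N'_1 = 43·cos(-7.3°) − 6·1.916 = 31.2; c'Δl = 11.11; W sinα = -5.5
Slice 2: Δl = 1.5/cos(-0.4°) = 1.500 m; N'_2 = 91·cos(-0.4°) − 25·1.500 = 53.5; c'Δl = 8.70; W sinα = -0.6
Slice 3: Δl = 2.6/cos7.9° = 2.625 m; N'_3 = 191·cos7.9° − 36·2.625 = 94.7; c'Δl = 15.22; W sinα = 26.3
Slice 4: Δl = 3.2/cos20.0° = 3.405 m; N'_4 = 193·cos20.0° − 31·3.405 = 75.8; c'Δl = 19.75; W sinα = 66.0
Slice 5: Δl = 2.0/cos31.7° = 2.351 m; N'_5 = 75·cos31.7° − 13·2.351 = 33.3; c'Δl = 13.63; W sinα = 39.4
Slice 6: Δl = 1.6/cos40.8° = 2.114 m; N'_6 = 22·cos40.8° − 2·2.114 = 12.4; c'Δl = 12.26; W sinα = 14.4
Σc'Δl = 80.7 kN/m; ΣN' = 300.8 kN/m; ΣW sinα = 139.9 kN/m
Resisting = 80.7 + 300.8·tan27.0° = 80.7 + 153.3 = 234.0 kN/m
FS = 234.0 / 139.9 = 1.672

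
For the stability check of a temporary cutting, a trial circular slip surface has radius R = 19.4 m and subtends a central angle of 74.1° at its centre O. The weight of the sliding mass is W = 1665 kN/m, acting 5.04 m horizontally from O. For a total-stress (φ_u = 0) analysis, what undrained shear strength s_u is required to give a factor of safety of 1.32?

FS = s_u·L_a·R / (W·d), so s_u = FS·W·d / (L_a·R).
Arc length L_a = R·θ = 19.4·(74.1°·π/180) = 19.4·1.2933 = 25.09 m
s_u = 1.32·1665·5.04 / (25.09·19.4) = 11076.9 / 486.74 = 22.76 kPa

s_u = 22.8 kPa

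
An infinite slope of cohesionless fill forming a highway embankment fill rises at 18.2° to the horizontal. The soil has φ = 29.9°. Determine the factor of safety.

For a dry cohesionless infinite slope the factor of safety is FS = tanφ / tanβ.
FS = tan29.9° / tan18.2° = 0.5750 / 0.3288 = 1.749

FS = 1.75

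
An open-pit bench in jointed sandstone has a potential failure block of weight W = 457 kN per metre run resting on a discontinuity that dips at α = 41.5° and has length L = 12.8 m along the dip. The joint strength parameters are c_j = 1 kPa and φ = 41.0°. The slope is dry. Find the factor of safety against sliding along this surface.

Resolving the block weight along and normal to the plane and applying the Mohr–Coulomb strength on the joint:
N' = W cosα = 457·cos41.5° = 342.3 kN/m
Driving force T = W sinα = 457·sin41.5° = 302.8 kN/m
Resisting force R = c_j·L + N'·tanφ = 1·12.8 + 342.3·tan41.0° = 12.8 + 297.5 = 310.3 kN/m
FS = R / T = 310.3 / 302.8 = 1.025

FS = 1.02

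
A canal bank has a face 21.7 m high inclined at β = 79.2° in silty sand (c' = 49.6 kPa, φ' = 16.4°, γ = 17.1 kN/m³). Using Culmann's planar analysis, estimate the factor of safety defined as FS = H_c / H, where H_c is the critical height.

FS = 0.93

H_c = (4c'/γ) · sinβ cosφ' / [1 − cos(β − φ')]
    = (4·49.6/17.1) · sin79.2°·cos16.4° / [1 − cos62.8°]
    = 11.602 · 0.9423 / 0.5429 = 20.14 m
FS = H_c / H = 20.14 / 21.7 = 0.928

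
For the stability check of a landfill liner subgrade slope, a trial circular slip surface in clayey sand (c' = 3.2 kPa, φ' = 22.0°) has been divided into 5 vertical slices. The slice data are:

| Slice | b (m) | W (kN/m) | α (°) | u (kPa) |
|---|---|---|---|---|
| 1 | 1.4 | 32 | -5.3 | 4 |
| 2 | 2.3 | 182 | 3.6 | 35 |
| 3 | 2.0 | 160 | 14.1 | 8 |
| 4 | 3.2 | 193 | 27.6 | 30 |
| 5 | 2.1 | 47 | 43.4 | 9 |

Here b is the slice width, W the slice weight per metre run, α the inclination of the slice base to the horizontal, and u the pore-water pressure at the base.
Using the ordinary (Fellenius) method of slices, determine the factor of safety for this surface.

Ordinary method of slices: FS = Σ[c'·Δl_i + (W_i cosα_i − u_i·Δl_i)·tanφ'] / Σ W_i sinα_i, with Δl_i = b_i / cosα_i.
Slice 1: Δl = 1.4/cos(-5.3°) = 1.406 m; N'_1 = 32·cos(-5.3°) − 4·1.406 = 26.2; c'Δl = 4.50; W sinα = -3.0
Slice 2: Δl = 2.3/cos3.6° = 2.305 m; N'_2 = 182·cos3.6° − 35·2.305 = 101.0; c'Δl = 7.37; W sinα = 11.4
Slice 3: Δl = 2.0/cos14.1° = 2.062 m; N'_3 = 160·cos14.1° − 8·2.062 = 138.7; c'Δl = 6.60; W sinα = 39.0
Slice 4: Δl = 3.2/cos27.6° = 3.611 m; N'_4 = 193·cos27.6° − 30·3.611 = 62.7; c'Δl = 11.55; W sinα = 89.4
Slice 5: Δl = 2.1/cos43.4° = 2.890 m; N'_5 = 47·cos43.4° − 9·2.890 = 8.1; c'Δl = 9.25; W sinα = 32.3
Σc'Δl = 39.3 kN/m; ΣN' = 336.7 kN/m; ΣW sinα = 169.2 kN/m
Resisting = 39.3 + 336.7·tan22.0° = 39.3 + 136.1 = 175.3 kN/m
FS = 175.3 / 169.2 = 1.036

FS = 1.04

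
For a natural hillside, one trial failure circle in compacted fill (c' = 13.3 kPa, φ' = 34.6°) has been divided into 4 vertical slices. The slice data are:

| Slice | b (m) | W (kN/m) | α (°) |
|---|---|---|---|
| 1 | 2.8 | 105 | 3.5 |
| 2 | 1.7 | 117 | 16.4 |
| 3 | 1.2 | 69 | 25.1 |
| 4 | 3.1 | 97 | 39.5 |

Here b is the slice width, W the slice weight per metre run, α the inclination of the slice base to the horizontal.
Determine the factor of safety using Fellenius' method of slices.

FS = 2.89

Ordinary method of slices: FS = Σ[c'·Δl_i + (W_i cosα_i)·tanφ'] / Σ W_i sinα_i, with Δl_i = b_i / cosα_i.
Slice 1: Δl = 2.8/cos3.5° = 2.805 m; N'_1 = 105·cos3.5° = 104.8; c'Δl = 37.31; W sinα = 6.4
Slice 2: Δl = 1.7/cos16.4° = 1.772 m; N'_2 = 117·cos16.4° = 112.2; c'Δl = 23.57; W sinα = 33.0
Slice 3: Δl = 1.2/cos25.1° = 1.325 m; N'_3 = 69·cos25.1° = 62.5; c'Δl = 17.62; W sinα = 29.3
Slice 4: Δl = 3.1/cos39.5° = 4.017 m; N'_4 = 97·cos39.5° = 74.8; c'Δl = 53.43; W sinα = 61.7
Σc'Δl = 131.9 kN/m; ΣN' = 354.4 kN/m; ΣW sinα = 130.4 kN/m
Resisting = 131.9 + 354.4·tan34.6° = 131.9 + 244.5 = 376.4 kN/m
FS = 376.4 / 130.4 = 2.886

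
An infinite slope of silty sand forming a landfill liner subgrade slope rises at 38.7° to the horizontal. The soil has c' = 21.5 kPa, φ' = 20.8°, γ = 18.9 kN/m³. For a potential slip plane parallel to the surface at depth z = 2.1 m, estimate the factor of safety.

For an infinite slope with a slip plane parallel to the surface (no pore pressure): FS = [c' + γz cos²β tanφ'] / [γz sinβ cosβ].
γz = 18.9·2.1 = 39.69 kN/m²
Numerator = 21.5 + 39.69·cos²38.7°·tan20.8° = 21.5 + 39.69·0.6091·0.3799 = 30.683 kPa
Denominator = 39.69·sin38.7°·cos38.7° = 39.69·0.6252·0.7804 = 19.367 kPa
FS = 30.683 / 19.367 = 1.584

FS = 1.58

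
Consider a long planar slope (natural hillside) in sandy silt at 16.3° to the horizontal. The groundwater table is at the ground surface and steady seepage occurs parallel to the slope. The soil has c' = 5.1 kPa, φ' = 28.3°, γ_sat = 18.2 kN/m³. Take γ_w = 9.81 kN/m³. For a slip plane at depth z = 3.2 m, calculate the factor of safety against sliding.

FS = 1.17

With seepage parallel to the slope and the water table at the surface, the effective normal stress on the slip plane uses the buoyant unit weight γ' = γ_sat − γ_w while the driving shear stress uses γ_sat:
FS = [c' + γ' z cos²β tanφ'] / [γ_sat z sinβ cosβ]
γ' = 18.2 − 9.81 = 8.39 kN/m³
Numerator = 5.1 + 8.39·3.2·cos²16.3°·tan28.3° = 5.1 + 8.39·3.2·0.9212·0.5384 = 18.417 kPa
Denominator = 18.2·3.2·sin16.3°·cos16.3° = 18.2·3.2·0.2807·0.9598 = 15.689 kPa
FS = 18.417 / 15.689 = 1.174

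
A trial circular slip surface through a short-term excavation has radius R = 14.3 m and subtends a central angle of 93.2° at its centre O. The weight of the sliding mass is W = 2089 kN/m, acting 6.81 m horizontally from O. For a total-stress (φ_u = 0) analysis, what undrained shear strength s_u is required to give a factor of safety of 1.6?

s_u = 68.4 kPa

FS = s_u·L_a·R / (W·d), so s_u = FS·W·d / (L_a·R).
Arc length L_a = R·θ = 14.3·(93.2°·π/180) = 14.3·1.6266 = 23.26 m
s_u = 1.6·2089·6.81 / (23.26·14.3) = 22761.7 / 332.63 = 68.43 kPa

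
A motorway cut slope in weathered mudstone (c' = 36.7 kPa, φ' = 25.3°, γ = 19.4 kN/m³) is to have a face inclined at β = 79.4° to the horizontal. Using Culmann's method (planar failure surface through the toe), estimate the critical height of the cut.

H_c = 16.26 m

Culmann's analysis gives the critical failure plane at α_cr = (β + φ')/2 = (79.4 + 25.3)/2 = 52.4°, and the critical height
H_c = (4c'/γ) · sinβ cosφ' / [1 − cos(β − φ')]
    = (4·36.7/19.4) · sin79.4°·cos25.3° / [1 − cos(54.1°)]
    = 7.567 · 0.9829·0.9041 / [1 − 0.5864]
    = 7.567 · 0.8887 / 0.4136
    = 16.26 m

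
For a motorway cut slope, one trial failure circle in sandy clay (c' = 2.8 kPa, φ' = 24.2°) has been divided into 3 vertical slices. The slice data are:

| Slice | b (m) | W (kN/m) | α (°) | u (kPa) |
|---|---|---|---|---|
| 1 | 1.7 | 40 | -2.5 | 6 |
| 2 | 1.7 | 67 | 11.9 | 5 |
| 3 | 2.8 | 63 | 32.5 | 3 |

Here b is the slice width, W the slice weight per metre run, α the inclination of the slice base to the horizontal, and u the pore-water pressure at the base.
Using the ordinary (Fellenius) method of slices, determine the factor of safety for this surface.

Ordinary method of slices: FS = Σ[c'·Δl_i + (W_i cosα_i − u_i·Δl_i)·tanφ'] / Σ W_i sinα_i, with Δl_i = b_i / cosα_i.
Slice 1: Δl = 1.7/cos(-2.5°) = 1.702 m; N'_1 = 40·cos(-2.5°) − 6·1.702 = 29.8; c'Δl = 4.76; W sinα = -1.7
Slice 2: Δl = 1.7/cos11.9° = 1.737 m; N'_2 = 67·cos11.9° − 5·1.737 = 56.9; c'Δl = 4.86; W sinα = 13.8
Slice 3: Δl = 2.8/cos32.5° = 3.320 m; N'_3 = 63·cos32.5° − 3·3.320 = 43.2; c'Δl = 9.30; W sinα = 33.8
Σc'Δl = 18.9 kN/m; ΣN' = 129.8 kN/m; ΣW sinα = 45.9 kN/m
Resisting = 18.9 + 129.8·tan24.2° = 18.9 + 58.3 = 77.3 kN/m
FS = 77.3 / 45.9 = 1.682

FS = 1.68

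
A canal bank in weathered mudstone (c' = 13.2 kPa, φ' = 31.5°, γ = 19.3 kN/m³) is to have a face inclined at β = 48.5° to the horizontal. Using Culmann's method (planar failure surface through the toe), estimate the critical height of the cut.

Culmann's analysis gives the critical failure plane at α_cr = (β + φ')/2 = (48.5 + 31.5)/2 = 40.0°, and the critical height
H_c = (4c'/γ) · sinβ cosφ' / [1 − cos(β − φ')]
    = (4·13.2/19.3) · sin48.5°·cos31.5° / [1 − cos(17.0°)]
    = 2.736 · 0.7490·0.8526 / [1 − 0.9563]
    = 2.736 · 0.6386 / 0.0437
    = 39.98 m

H_c = 39.98 m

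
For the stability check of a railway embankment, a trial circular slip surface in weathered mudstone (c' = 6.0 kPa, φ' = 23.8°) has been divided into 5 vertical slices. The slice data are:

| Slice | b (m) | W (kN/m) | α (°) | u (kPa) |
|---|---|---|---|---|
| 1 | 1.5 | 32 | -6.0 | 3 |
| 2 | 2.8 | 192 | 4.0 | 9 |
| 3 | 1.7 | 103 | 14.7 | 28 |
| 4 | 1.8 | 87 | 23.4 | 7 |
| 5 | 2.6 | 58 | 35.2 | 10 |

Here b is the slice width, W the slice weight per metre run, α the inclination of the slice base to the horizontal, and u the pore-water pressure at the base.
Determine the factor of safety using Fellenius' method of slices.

Ordinary method of slices: FS = Σ[c'·Δl_i + (W_i cosα_i − u_i·Δl_i)·tanφ'] / Σ W_i sinα_i, with Δl_i = b_i / cosα_i.
Slice 1: Δl = 1.5/cos(-6.0°) = 1.508 m; N'_1 = 32·cos(-6.0°) − 3·1.508 = 27.3; c'Δl = 9.05; W sinα = -3.3
Slice 2: Δl = 2.8/cos4.0° = 2.807 m; N'_2 = 192·cos4.0° − 9·2.807 = 166.3; c'Δl = 16.84; W sinα = 13.4
Slice 3: Δl = 1.7/cos14.7° = 1.758 m; N'_3 = 103·cos14.7° − 28·1.758 = 50.4; c'Δl = 10.55; W sinα = 26.1
Slice 4: Δl = 1.8/cos23.4° = 1.961 m; N'_4 = 87·cos23.4° − 7·1.961 = 66.1; c'Δl = 11.77; W sinα = 34.6
Slice 5: Δl = 2.6/cos35.2° = 3.182 m; N'_5 = 58·cos35.2° − 10·3.182 = 15.6; c'Δl = 19.09; W sinα = 33.4
Σc'Δl = 67.3 kN/m; ΣN' = 325.7 kN/m; ΣW sinα = 104.2 kN/m
Resisting = 67.3 + 325.7·tan23.8° = 67.3 + 143.6 = 210.9 kN/m
FS = 210.9 / 104.2 = 2.025

FS = 2.02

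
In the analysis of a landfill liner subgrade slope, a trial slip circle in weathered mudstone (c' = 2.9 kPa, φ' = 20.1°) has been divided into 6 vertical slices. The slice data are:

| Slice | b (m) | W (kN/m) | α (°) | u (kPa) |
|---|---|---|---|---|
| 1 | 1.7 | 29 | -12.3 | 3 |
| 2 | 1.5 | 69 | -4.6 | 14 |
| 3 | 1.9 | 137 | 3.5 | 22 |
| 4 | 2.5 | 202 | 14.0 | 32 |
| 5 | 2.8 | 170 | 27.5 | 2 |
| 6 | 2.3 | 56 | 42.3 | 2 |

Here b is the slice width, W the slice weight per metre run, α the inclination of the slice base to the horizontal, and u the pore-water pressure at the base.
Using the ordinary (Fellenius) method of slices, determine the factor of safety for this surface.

FS = 1.29

Ordinary method of slices: FS = Σ[c'·Δl_i + (W_i cosα_i − u_i·Δl_i)·tanφ'] / Σ W_i sinα_i, with Δl_i = b_i / cosα_i.
Slice 1: Δl = 1.7/cos(-12.3°) = 1.740 m; N'_1 = 29·cos(-12.3°) − 3·1.740 = 23.1; c'Δl = 5.05; W sinα = -6.2
Slice 2: Δl = 1.5/cos(-4.6°) = 1.505 m; N'_2 = 69·cos(-4.6°) − 14·1.505 = 47.7; c'Δl = 4.36; W sinα = -5.5
Slice 3: Δl = 1.9/cos3.5° = 1.904 m; N'_3 = 137·cos3.5° − 22·1.904 = 94.9; c'Δl = 5.52; W sinα = 8.4
Slice 4: Δl = 2.5/cos14.0° = 2.577 m; N'_4 = 202·cos14.0° − 32·2.577 = 113.6; c'Δl = 7.47; W sinα = 48.9
Slice 5: Δl = 2.8/cos27.5° = 3.157 m; N'_5 = 170·cos27.5° − 2·3.157 = 144.5; c'Δl = 9.15; W sinα = 78.5
Slice 6: Δl = 2.3/cos42.3° = 3.110 m; N'_6 = 56·cos42.3° − 2·3.110 = 35.2; c'Δl = 9.02; W sinα = 37.7
Σc'Δl = 40.6 kN/m; ΣN' = 458.9 kN/m; ΣW sinα = 161.7 kN/m
Resisting = 40.6 + 458.9·tan20.1° = 40.6 + 167.9 = 208.5 kN/m
FS = 208.5 / 161.7 = 1.289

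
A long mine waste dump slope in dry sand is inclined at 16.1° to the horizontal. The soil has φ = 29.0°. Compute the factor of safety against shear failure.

For a dry cohesionless infinite slope the factor of safety is FS = tanφ / tanβ.
FS = tan29.0° / tan16.1° = 0.5543 / 0.2886 = 1.920

FS = 1.92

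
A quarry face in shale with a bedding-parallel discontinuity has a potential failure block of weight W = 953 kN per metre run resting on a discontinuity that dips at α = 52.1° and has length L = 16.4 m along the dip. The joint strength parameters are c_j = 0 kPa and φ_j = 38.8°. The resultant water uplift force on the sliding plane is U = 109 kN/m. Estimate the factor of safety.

Resolving the block weight along and normal to the plane and applying the Mohr–Coulomb strength on the joint:
N' = W cosα − U = 953·cos52.1° − 109 = 476.4 kN/m
Driving force T = W sinα = 953·sin52.1° = 752.0 kN/m
Resisting force R = c_j·L + N'·tanφ_j = 0·16.4 + 476.4·tan38.8° = 0.0 + 383.0 = 383.0 kN/m
FS = R / T = 383.0 / 752.0 = 0.509

FS = 0.51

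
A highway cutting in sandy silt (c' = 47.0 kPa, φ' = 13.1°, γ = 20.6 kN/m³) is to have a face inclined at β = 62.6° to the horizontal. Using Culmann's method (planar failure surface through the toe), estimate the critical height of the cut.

H_c = 22.51 m

Culmann's analysis gives the critical failure plane at α_cr = (β + φ')/2 = (62.6 + 13.1)/2 = 37.9°, and the critical height
H_c = (4c'/γ) · sinβ cosφ' / [1 − cos(β − φ')]
    = (4·47.0/20.6) · sin62.6°·cos13.1° / [1 − cos(49.5°)]
    = 9.126 · 0.8878·0.9740 / [1 − 0.6494]
    = 9.126 · 0.8647 / 0.3506
    = 22.51 m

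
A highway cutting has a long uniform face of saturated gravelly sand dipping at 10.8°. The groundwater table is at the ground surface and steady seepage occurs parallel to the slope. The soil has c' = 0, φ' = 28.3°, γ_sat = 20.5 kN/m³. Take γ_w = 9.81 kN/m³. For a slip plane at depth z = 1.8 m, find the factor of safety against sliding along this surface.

FS = 1.47

With seepage parallel to the slope and the water table at the surface, the effective normal stress on the slip plane uses the buoyant unit weight γ' = γ_sat − γ_w while the driving shear stress uses γ_sat:
FS = [c' + γ' z cos²β tanφ'] / [γ_sat z sinβ cosβ]
(For c' = 0 this reduces to FS = (γ'/γ_sat)·tanφ'/tanβ.)
γ' = 20.5 − 9.81 = 10.69 kN/m³
Numerator = 0.0 + 10.69·1.8·cos²10.8°·tan28.3° = 0.0 + 10.69·1.8·0.9649·0.5384 = 9.997 kPa
Denominator = 20.5·1.8·sin10.8°·cos10.8° = 20.5·1.8·0.1874·0.9823 = 6.792 kPa
FS = 9.997 / 6.792 = 1.472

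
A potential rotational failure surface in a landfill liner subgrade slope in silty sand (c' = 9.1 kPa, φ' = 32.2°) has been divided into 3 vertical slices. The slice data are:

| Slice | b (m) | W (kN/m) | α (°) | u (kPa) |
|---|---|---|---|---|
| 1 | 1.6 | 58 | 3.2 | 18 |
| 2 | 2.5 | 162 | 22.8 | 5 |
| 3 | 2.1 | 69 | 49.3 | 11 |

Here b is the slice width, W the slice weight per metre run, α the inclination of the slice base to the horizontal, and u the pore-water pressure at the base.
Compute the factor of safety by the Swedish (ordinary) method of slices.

FS = 1.51

Ordinary method of slices: FS = Σ[c'·Δl_i + (W_i cosα_i − u_i·Δl_i)·tanφ'] / Σ W_i sinα_i, with Δl_i = b_i / cosα_i.
Slice 1: Δl = 1.6/cos3.2° = 1.602 m; N'_1 = 58·cos3.2° − 18·1.602 = 29.1; c'Δl = 14.58; W sinα = 3.2
Slice 2: Δl = 2.5/cos22.8° = 2.712 m; N'_2 = 162·cos22.8° − 5·2.712 = 135.8; c'Δl = 24.68; W sinα = 62.8
Slice 3: Δl = 2.1/cos49.3° = 3.220 m; N'_3 = 69·cos49.3° − 11·3.220 = 9.6; c'Δl = 29.31; W sinα = 52.3
Σc'Δl = 68.6 kN/m; ΣN' = 174.4 kN/m; ΣW sinα = 118.3 kN/m
Resisting = 68.6 + 174.4·tan32.2° = 68.6 + 109.8 = 178.4 kN/m
FS = 178.4 / 118.3 = 1.508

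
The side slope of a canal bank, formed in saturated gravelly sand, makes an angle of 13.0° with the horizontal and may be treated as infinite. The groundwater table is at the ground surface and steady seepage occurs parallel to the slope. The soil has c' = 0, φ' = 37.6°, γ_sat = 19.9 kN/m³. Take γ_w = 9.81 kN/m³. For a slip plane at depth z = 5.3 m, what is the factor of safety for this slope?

With seepage parallel to the slope and the water table at the surface, the effective normal stress on the slip plane uses the buoyant unit weight γ' = γ_sat − γ_w while the driving shear stress uses γ_sat:
FS = [c' + γ' z cos²β tanφ'] / [γ_sat z sinβ cosβ]
(For c' = 0 this reduces to FS = (γ'/γ_sat)·tanφ'/tanβ.)
γ' = 19.9 − 9.81 = 10.09 kN/m³
Numerator = 0.0 + 10.09·5.3·cos²13.0°·tan37.6° = 0.0 + 10.09·5.3·0.9494·0.7701 = 39.099 kPa
Denominator = 19.9·5.3·sin13.0°·cos13.0° = 19.9·5.3·0.2250·0.9744 = 23.118 kPa
FS = 39.099 / 23.118 = 1.691

FS = 1.69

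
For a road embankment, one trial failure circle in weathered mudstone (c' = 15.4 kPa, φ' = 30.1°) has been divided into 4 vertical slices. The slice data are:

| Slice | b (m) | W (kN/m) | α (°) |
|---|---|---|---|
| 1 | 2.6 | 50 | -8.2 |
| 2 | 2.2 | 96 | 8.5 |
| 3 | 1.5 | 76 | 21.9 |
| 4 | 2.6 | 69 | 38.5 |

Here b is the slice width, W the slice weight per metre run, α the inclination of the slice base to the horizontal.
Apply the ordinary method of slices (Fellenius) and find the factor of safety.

FS = 3.91

Ordinary method of slices: FS = Σ[c'·Δl_i + (W_i cosα_i)·tanφ'] / Σ W_i sinα_i, with Δl_i = b_i / cosα_i.
Slice 1: Δl = 2.6/cos(-8.2°) = 2.627 m; N'_1 = 50·cos(-8.2°) = 49.5; c'Δl = 40.45; W sinα = -7.1
Slice 2: Δl = 2.2/cos8.5° = 2.224 m; N'_2 = 96·cos8.5° = 94.9; c'Δl = 34.26; W sinα = 14.2
Slice 3: Δl = 1.5/cos21.9° = 1.617 m; N'_3 = 76·cos21.9° = 70.5; c'Δl = 24.90; W sinα = 28.3
Slice 4: Δl = 2.6/cos38.5° = 3.322 m; N'_4 = 69·cos38.5° = 54.0; c'Δl = 51.16; W sinα = 43.0
Σc'Δl = 150.8 kN/m; ΣN' = 268.9 kN/m; ΣW sinα = 78.4 kN/m
Resisting = 150.8 + 268.9·tan30.1° = 150.8 + 155.9 = 306.7 kN/m
FS = 306.7 / 78.4 = 3.914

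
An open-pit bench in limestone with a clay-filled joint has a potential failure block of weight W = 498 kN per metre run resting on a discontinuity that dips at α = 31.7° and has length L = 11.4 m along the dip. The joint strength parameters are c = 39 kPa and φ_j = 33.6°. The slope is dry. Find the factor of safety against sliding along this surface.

FS = 2.77

Resolving the block weight along and normal to the plane and applying the Mohr–Coulomb strength on the joint:
N' = W cosα = 498·cos31.7° = 423.7 kN/m
Driving force T = W sinα = 498·sin31.7° = 261.7 kN/m
Resisting force R = c·L + N'·tanφ_j = 39·11.4 + 423.7·tan33.6° = 444.6 + 281.5 = 726.1 kN/m
FS = R / T = 726.1 / 261.7 = 2.775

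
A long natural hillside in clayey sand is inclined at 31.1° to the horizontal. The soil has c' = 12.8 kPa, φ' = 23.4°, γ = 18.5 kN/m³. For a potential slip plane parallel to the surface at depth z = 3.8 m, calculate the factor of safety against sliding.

For an infinite slope with a slip plane parallel to the surface (no pore pressure): FS = [c' + γz cos²β tanφ'] / [γz sinβ cosβ].
γz = 18.5·3.8 = 70.30 kN/m²
Numerator = 12.8 + 70.30·cos²31.1°·tan23.4° = 12.8 + 70.30·0.7332·0.4327 = 35.105 kPa
Denominator = 70.30·sin31.1°·cos31.1° = 70.30·0.5165·0.8563 = 31.093 kPa
FS = 35.105 / 31.093 = 1.129

FS = 1.13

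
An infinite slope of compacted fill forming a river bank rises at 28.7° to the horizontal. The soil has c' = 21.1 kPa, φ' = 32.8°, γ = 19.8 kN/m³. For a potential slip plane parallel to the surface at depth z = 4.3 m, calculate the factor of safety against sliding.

For an infinite slope with a slip plane parallel to the surface (no pore pressure): FS = [c' + γz cos²β tanφ'] / [γz sinβ cosβ].
γz = 19.8·4.3 = 85.14 kN/m²
Numerator = 21.1 + 85.14·cos²28.7°·tan32.8° = 21.1 + 85.14·0.7694·0.6445 = 63.315 kPa
Denominator = 85.14·sin28.7°·cos28.7° = 85.14·0.4802·0.8771 = 35.863 kPa
FS = 63.315 / 35.863 = 1.765

FS = 1.77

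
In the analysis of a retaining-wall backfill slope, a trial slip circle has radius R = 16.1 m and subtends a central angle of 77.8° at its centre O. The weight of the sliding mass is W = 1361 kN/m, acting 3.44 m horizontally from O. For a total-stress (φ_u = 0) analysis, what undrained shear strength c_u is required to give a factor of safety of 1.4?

c_u = 18.6 kPa

FS = c_u·L_a·R / (W·d), so c_u = FS·W·d / (L_a·R).
Arc length L_a = R·θ = 16.1·(77.8°·π/180) = 16.1·1.3579 = 21.86 m
c_u = 1.4·1361·3.44 / (21.86·16.1) = 6554.6 / 351.97 = 18.62 kPa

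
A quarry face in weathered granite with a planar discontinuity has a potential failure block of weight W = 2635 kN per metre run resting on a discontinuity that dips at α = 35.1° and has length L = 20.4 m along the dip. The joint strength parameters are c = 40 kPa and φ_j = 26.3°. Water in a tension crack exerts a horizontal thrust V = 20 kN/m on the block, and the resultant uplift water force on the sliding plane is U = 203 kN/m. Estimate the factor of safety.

FS = 1.16

Resolving the block weight along and normal to the plane and applying the Mohr–Coulomb strength on the joint:
N' = W cosα − U − V sinα = 2635·cos35.1° − 203 − 20·sin35.1° = 1941.3 kN/m
Driving force T = W sinα + V cosα = 2635·sin35.1° + 20·cos35.1° = 1531.5 kN/m
Resisting force R = c·L + N'·tanφ_j = 40·20.4 + 1941.3·tan26.3° = 816.0 + 959.5 = 1775.5 kN/m
FS = R / T = 1775.5 / 1531.5 = 1.159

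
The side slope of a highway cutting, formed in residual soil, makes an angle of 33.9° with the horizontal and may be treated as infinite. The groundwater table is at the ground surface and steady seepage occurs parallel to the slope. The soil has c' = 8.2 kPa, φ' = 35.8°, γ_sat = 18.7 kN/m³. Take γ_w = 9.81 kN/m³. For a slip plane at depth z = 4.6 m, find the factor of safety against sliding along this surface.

FS = 0.72

With seepage parallel to the slope and the water table at the surface, the effective normal stress on the slip plane uses the buoyant unit weight γ' = γ_sat − γ_w while the driving shear stress uses γ_sat:
FS = [c' + γ' z cos²β tanφ'] / [γ_sat z sinβ cosβ]
γ' = 18.7 − 9.81 = 8.89 kN/m³
Numerator = 8.2 + 8.89·4.6·cos²33.9°·tan35.8° = 8.2 + 8.89·4.6·0.6889·0.7212 = 28.519 kPa
Denominator = 18.7·4.6·sin33.9°·cos33.9° = 18.7·4.6·0.5577·0.8300 = 39.822 kPa
FS = 28.519 / 39.822 = 0.716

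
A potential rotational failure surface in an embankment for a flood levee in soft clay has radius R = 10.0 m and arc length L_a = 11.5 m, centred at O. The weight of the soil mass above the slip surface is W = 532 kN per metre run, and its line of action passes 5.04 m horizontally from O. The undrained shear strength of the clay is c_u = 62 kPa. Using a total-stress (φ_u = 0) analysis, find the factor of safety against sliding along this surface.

FS = 2.66

Taking moments about the centre O, the resisting moment is provided by the undrained shear strength acting along the arc:
M_R = c_u·L_a·R = 62·11.50·10.0 = 7130.0 kN·m/m
M_D = W·d = 532·5.04 = 2681.3 kN·m/m
FS = M_R / M_D = 7130.0 / 2681.3 = 2.659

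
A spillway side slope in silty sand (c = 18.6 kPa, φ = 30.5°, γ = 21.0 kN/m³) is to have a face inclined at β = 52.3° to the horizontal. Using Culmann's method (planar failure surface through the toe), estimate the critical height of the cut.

H_c = 33.77 m

Culmann's analysis gives the critical failure plane at α_cr = (β + φ)/2 = (52.3 + 30.5)/2 = 41.4°, and the critical height
H_c = (4c/γ) · sinβ cosφ / [1 − cos(β − φ)]
    = (4·18.6/21.0) · sin52.3°·cos30.5° / [1 − cos(21.8°)]
    = 3.543 · 0.7912·0.8616 / [1 − 0.9285]
    = 3.543 · 0.6817 / 0.0715
    = 33.77 m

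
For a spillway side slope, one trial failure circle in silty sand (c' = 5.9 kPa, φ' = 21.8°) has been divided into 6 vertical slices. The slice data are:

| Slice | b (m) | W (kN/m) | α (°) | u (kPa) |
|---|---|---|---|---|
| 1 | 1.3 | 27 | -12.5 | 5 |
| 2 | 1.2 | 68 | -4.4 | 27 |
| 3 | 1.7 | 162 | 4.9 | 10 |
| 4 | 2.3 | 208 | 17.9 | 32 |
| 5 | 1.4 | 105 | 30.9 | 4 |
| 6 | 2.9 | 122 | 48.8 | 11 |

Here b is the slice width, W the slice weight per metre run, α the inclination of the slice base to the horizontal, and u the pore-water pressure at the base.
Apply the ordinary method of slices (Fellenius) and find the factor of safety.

Ordinary method of slices: FS = Σ[c'·Δl_i + (W_i cosα_i − u_i·Δl_i)·tanφ'] / Σ W_i sinα_i, with Δl_i = b_i / cosα_i.
Slice 1: Δl = 1.3/cos(-12.5°) = 1.332 m; N'_1 = 27·cos(-12.5°) − 5·1.332 = 19.7; c'Δl = 7.86; W sinα = -5.8
Slice 2: Δl = 1.2/cos(-4.4°) = 1.204 m; N'_2 = 68·cos(-4.4°) − 27·1.204 = 35.3; c'Δl = 7.10; W sinα = -5.2
Slice 3: Δl = 1.7/cos4.9° = 1.706 m; N'_3 = 162·cos4.9° − 10·1.706 = 144.3; c'Δl = 10.07; W sinα = 13.8
Slice 4: Δl = 2.3/cos17.9° = 2.417 m; N'_4 = 208·cos17.9° − 32·2.417 = 120.6; c'Δl = 14.26; W sinα = 63.9
Slice 5: Δl = 1.4/cos30.9° = 1.632 m; N'_5 = 105·cos30.9° − 4·1.632 = 83.6; c'Δl = 9.63; W sinα = 53.9
Slice 6: Δl = 2.9/cos48.8° = 4.403 m; N'_6 = 122·cos48.8° − 11·4.403 = 31.9; c'Δl = 25.98; W sinα = 91.8
Σc'Δl = 74.9 kN/m; ΣN' = 435.4 kN/m; ΣW sinα = 212.4 kN/m
Resisting = 74.9 + 435.4·tan21.8° = 74.9 + 174.2 = 249.1 kN/m
FS = 249.1 / 212.4 = 1.172

FS = 1.17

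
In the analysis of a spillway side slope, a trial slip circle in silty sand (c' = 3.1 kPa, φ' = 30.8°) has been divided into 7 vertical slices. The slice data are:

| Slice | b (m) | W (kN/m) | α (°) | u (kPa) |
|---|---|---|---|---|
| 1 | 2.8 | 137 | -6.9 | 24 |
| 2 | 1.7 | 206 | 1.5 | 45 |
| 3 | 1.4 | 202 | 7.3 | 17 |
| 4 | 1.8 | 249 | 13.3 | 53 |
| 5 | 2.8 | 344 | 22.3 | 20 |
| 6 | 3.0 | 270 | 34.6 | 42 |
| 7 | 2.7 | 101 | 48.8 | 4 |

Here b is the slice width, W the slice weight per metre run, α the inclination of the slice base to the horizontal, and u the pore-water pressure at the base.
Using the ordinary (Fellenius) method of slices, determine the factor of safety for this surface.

Ordinary method of slices: FS = Σ[c'·Δl_i + (W_i cosα_i − u_i·Δl_i)·tanφ'] / Σ W_i sinα_i, with Δl_i = b_i / cosα_i.
Slice 1: Δl = 2.8/cos(-6.9°) = 2.820 m; N'_1 = 137·cos(-6.9°) − 24·2.820 = 68.3; c'Δl = 8.74; W sinα = -16.5
Slice 2: Δl = 1.7/cos1.5° = 1.701 m; N'_2 = 206·cos1.5° − 45·1.701 = 129.4; c'Δl = 5.27; W sinα = 5.4
Slice 3: Δl = 1.4/cos7.3° = 1.411 m; N'_3 = 202·cos7.3° − 17·1.411 = 176.4; c'Δl = 4.38; W sinα = 25.7
Slice 4: Δl = 1.8/cos13.3° = 1.850 m; N'_4 = 249·cos13.3° − 53·1.850 = 144.3; c'Δl = 5.73; W sinα = 57.3
Slice 5: Δl = 2.8/cos22.3° = 3.026 m; N'_5 = 344·cos22.3° − 20·3.026 = 257.7; c'Δl = 9.38; W sinα = 130.5
Slice 6: Δl = 3.0/cos34.6° = 3.645 m; N'_6 = 270·cos34.6° − 42·3.645 = 69.2; c'Δl = 11.30; W sinα = 153.3
Slice 7: Δl = 2.7/cos48.8° = 4.099 m; N'_7 = 101·cos48.8° − 4·4.099 = 50.1; c'Δl = 12.71; W sinα = 76.0
Σc'Δl = 57.5 kN/m; ΣN' = 895.4 kN/m; ΣW sinα = 431.7 kN/m
Resisting = 57.5 + 895.4·tan30.8° = 57.5 + 533.8 = 591.3 kN/m
FS = 591.3 / 431.7 = 1.370

FS = 1.37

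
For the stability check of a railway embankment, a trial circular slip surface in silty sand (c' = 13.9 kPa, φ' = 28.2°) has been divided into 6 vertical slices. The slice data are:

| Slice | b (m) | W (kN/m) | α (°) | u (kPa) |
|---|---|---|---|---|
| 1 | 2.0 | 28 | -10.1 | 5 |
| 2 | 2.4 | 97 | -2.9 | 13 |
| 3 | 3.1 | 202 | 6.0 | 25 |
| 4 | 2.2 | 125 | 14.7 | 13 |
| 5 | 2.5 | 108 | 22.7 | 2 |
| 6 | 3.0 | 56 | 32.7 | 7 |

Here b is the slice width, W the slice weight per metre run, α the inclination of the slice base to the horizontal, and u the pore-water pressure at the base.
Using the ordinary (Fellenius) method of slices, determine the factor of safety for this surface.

Ordinary method of slices: FS = Σ[c'·Δl_i + (W_i cosα_i − u_i·Δl_i)·tanφ'] / Σ W_i sinα_i, with Δl_i = b_i / cosα_i.
Slice 1: Δl = 2.0/cos(-10.1°) = 2.031 m; N'_1 = 28·cos(-10.1°) − 5·2.031 = 17.4; c'Δl = 28.24; W sinα = -4.9
Slice 2: Δl = 2.4/cos(-2.9°) = 2.403 m; N'_2 = 97·cos(-2.9°) − 13·2.403 = 65.6; c'Δl = 33.40; W sinα = -4.9
Slice 3: Δl = 3.1/cos6.0° = 3.117 m; N'_3 = 202·cos6.0° − 25·3.117 = 123.0; c'Δl = 43.33; W sinα = 21.1
Slice 4: Δl = 2.2/cos14.7° = 2.274 m; N'_4 = 125·cos14.7° − 13·2.274 = 91.3; c'Δl = 31.61; W sinα = 31.7
Slice 5: Δl = 2.5/cos22.7° = 2.710 m; N'_5 = 108·cos22.7° − 2·2.710 = 94.2; c'Δl = 37.67; W sinα = 41.7
Slice 6: Δl = 3.0/cos32.7° = 3.565 m; N'_6 = 56·cos32.7° − 7·3.565 = 22.2; c'Δl = 49.55; W sinα = 30.3
Σc'Δl = 223.8 kN/m; ΣN' = 413.7 kN/m; ΣW sinα = 114.9 kN/m
Resisting = 223.8 + 413.7·tan28.2° = 223.8 + 221.8 = 445.6 kN/m
FS = 445.6 / 114.9 = 3.877

FS = 3.88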